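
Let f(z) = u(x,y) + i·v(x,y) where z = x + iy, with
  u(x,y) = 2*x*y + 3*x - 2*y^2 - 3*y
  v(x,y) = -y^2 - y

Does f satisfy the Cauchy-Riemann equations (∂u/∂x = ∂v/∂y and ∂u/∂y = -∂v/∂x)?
∂u/∂x = 2*y + 3
∂v/∂y = -2*y - 1
∂u/∂y = 2*x - 4*y - 3
∂v/∂x = 0
∂u/∂x ≠ ∂v/∂y and ∂u/∂y ≠ -∂v/∂x; the Cauchy-Riemann equations are not satisfied, so f is not analytic.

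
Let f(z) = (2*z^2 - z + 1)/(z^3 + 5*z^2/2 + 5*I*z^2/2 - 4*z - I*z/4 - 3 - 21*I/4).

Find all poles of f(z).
The singularities of f are the zeros of the denominator. Factoring,
  z^3 + 5*z^2/2 + 5*I*z^2/2 - 4*z - I*z/4 - 3 - 21*I/4 = (z - 3/2)*(z + 1 + I/2)*(z + 3 + 2*I)
so the candidates are z = 3/2, z = -1 - I/2, z = -3 - 2*I.

Check the numerator P(z) = 2*z^2 - z + 1 at each one:
  P(3/2) = 4 ≠ 0, so z = 3/2 is a (simple) pole.
  P(-1 - I/2) = 7/2 + 5*I/2 ≠ 0, so z = -1 - I/2 is a (simple) pole.
  P(-3 - 2*I) = 14 + 26*I ≠ 0, so z = -3 - 2*I is a (simple) pole.

Poles of f: {-3 - 2*I, -1 - I/2, 3/2}

Final answer: {-3 - 2*I, -1 - I/2, 3/2}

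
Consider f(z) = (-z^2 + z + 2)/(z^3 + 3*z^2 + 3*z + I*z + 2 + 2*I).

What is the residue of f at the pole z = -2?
Write f(z) = P(z)/Q(z) with P(z) = -z^2 + z + 2 and Q(z) = z^3 + 3*z^2 + 3*z + I*z + 2 + 2*I.
The denominator factors as Q(z) = (z + I)*(z + 2)*(z + 1 - I), so z = -2 is a simple zero of Q and P is analytic there; z = -2 is therefore a simple pole and
  Res(f, z₀) = P(z₀)/Q'(z₀).

Q'(z) = 3*z^2 + 6*z + 3 + I, so Q'(-2) = 3 + I.
P(-2) = -4.

Res(f, -2) = (-4)/(3 + I) = -6/5 + 2*I/5

Final answer: -6/5 + 2*I/5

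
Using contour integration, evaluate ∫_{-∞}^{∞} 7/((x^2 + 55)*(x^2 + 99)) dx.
Let f(z) = 7/((z^2 + 55)*(z^2 + 99)). The denominator has no real zeros and deg Q - deg P = 4 ≥ 2, so the integral of f over the upper semicircle |z| = R tends to 0 as R → ∞. Closing the contour in the upper half-plane,
  ∫_{-∞}^{∞} f(x) dx = 2πi · Σ Res(f, z_k)  over the poles with Im z_k > 0.

Zeros of the denominator: z^2 + 55 = 0 gives z = ±sqrt(55)*I; z^2 + 99 = 0 gives z = ±3*sqrt(11)*I.
Upper half-plane: z = 3*sqrt(11)*I, z = sqrt(55)*I (simple).

Each pole is a simple zero of Q(z) = z^4 + 154*z^2 + 5445, so Res(f, z₀) = P(z₀)/Q'(z₀) with P(z) = 7, Q'(z) = 4*z^3 + 308*z:
  Res(f, 3*sqrt(11)*I) = (7)/(-264*sqrt(11)*I) = 7*sqrt(11)*I/2904
  Res(f, sqrt(55)*I) = (7)/(88*sqrt(55)*I) = -7*sqrt(55)*I/4840

Sum of residues: 7*I*(-3*sqrt(55) + 5*sqrt(11))/14520
∫_{-∞}^{∞} f(x) dx = 2πi · (7*I*(-3*sqrt(55) + 5*sqrt(11))/14520) = 7*pi*(-5*sqrt(11) + 3*sqrt(55))/7260

Final answer: 7*pi*(-5*sqrt(11) + 3*sqrt(55))/7260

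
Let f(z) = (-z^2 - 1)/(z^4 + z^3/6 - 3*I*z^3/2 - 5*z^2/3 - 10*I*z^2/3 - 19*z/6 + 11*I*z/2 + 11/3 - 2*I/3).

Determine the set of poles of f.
The singularities of f are the zeros of the denominator. Factoring,
  z^4 + z^3/6 - 3*I*z^3/2 - 5*z^2/3 - 10*I*z^2/3 - 19*z/6 + 11*I*z/2 + 11/3 - 2*I/3 = (z + 2 + I)*(z - 1/3 - I)*(z - 1)*(z - 1/2 - 3*I/2)
so the candidates are z = -2 - I, z = 1/3 + I, z = 1, z = 1/2 + 3*I/2.

Check the numerator P(z) = -z^2 - 1 at each one:
  P(-2 - I) = -4 - 4*I ≠ 0, so z = -2 - I is a (simple) pole.
  P(1/3 + I) = -1/9 - 2*I/3 ≠ 0, so z = 1/3 + I is a (simple) pole.
  P(1) = -2 ≠ 0, so z = 1 is a (simple) pole.
  P(1/2 + 3*I/2) = 1 - 3*I/2 ≠ 0, so z = 1/2 + 3*I/2 is a (simple) pole.

Poles of f: {-2 - I, 1/3 + I, 1/2 + 3*I/2, 1}

Final answer: {-2 - I, 1/3 + I, 1/2 + 3*I/2, 1}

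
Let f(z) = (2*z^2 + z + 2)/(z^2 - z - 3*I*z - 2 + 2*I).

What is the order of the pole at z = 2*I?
Factor the denominator:
  z^2 - z - 3*I*z - 2 + 2*I = (z - 2*I)*(z - 1 - I)

The numerator P(z) = 2*z^2 + z + 2 has P(2*I) = -6 + 2*I ≠ 0, so no factor of (z - 2*I) cancels.
Near z = 2*I we can therefore write f(z) = g(z)/(z - 2*I) with g analytic at 2*I and g(2*I) ≠ 0 (g is the numerator divided by the remaining denominator factors).

Hence z = 2*I is a pole of order 1.

Final answer: 1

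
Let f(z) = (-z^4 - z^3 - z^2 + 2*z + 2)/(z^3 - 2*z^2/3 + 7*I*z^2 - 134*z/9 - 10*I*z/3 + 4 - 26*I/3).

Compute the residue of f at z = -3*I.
Write f(z) = P(z)/Q(z) with P(z) = -z^4 - z^3 - z^2 + 2*z + 2 and Q(z) = z^3 - 2*z^2/3 + 7*I*z^2 - 134*z/9 - 10*I*z/3 + 4 - 26*I/3.
The denominator factors as Q(z) = (z - 1/3 + I)*(z - 1/3 + 3*I)*(z + 3*I), so z = -3*I is a simple zero of Q and P is analytic there; z = -3*I is therefore a simple pole and
  Res(f, z₀) = P(z₀)/Q'(z₀).

Q'(z) = 3*z^2 - 4*z/3 + 14*I*z - 134/9 - 10*I/3, so Q'(-3*I) = 1/9 + 2*I/3.
P(-3*I) = -70 - 33*I.

Res(f, -3*I) = (-70 - 33*I)/(1/9 + 2*I/3) = -2412/37 + 3483*I/37

Final answer: -2412/37 + 3483*I/37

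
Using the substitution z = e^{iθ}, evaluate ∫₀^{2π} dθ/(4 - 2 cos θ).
Call the integral J. The integrand is 2π-periodic and we integrate over a full period, so shifting θ does not change the value (θ → θ + π flips the sign of the trig term). Hence
  J = ∫₀^{2π} dθ/(4 + 2 cos θ).
Put z = e^{iθ}: then cos θ = (z + 1/z)/2, dθ = dz/(iz), and z runs once counterclockwise around |z| = 1:
  J = ∮_{|z|=1} 1/(4 + 2*(z + 1/z)/2) · dz/(iz) = (2/i) ∮_{|z|=1} dz/(2*z^2 + 8*z + 2).
The roots of 2*z^2 + 8*z + 2 are z = (-4 ± sqrt(4^2 - 2^2))/2, with sqrt(12) = 2*sqrt(3); their product is 1, so only z₊ = -2 + sqrt(3) lies inside the unit circle (z₋ = -2 - sqrt(3) lies outside).
z₊ is a simple zero of q(z) = 2*z^2 + 8*z + 2, so Res(1/q, z₊) = 1/q'(z₊) with q'(z) = 4*z + 8; and q'(z₊) = 2*(z₊ - z₋) = 4*sqrt(3).
Therefore J = (2/i) · 2πi · 1/(4*sqrt(3)) = 2*pi/(2*sqrt(3)) = sqrt(3)*pi/3

Final answer: sqrt(3)*pi/3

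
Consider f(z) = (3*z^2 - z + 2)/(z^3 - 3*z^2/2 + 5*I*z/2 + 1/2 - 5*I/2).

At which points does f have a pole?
The singularities of f are the zeros of the denominator. Factoring,
  z^3 - 3*z^2/2 + 5*I*z/2 + 1/2 - 5*I/2 = (z - 3/2 + I)*(z + 1 - I)*(z - 1)
so the candidates are z = 3/2 - I, z = -1 + I, z = 1.

Check the numerator P(z) = 3*z^2 - z + 2 at each one:
  P(3/2 - I) = 17/4 - 8*I ≠ 0, so z = 3/2 - I is a (simple) pole.
  P(-1 + I) = 3 - 7*I ≠ 0, so z = -1 + I is a (simple) pole.
  P(1) = 4 ≠ 0, so z = 1 is a (simple) pole.

Poles of f: {-1 + I, 1, 3/2 - I}

Final answer: {-1 + I, 1, 3/2 - I}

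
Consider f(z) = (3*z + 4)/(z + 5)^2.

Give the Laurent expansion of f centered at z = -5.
Put w = z - (-5), i.e. z = w - 5. The denominator is w^2, so it suffices to rewrite the numerator in powers of w.

P(z) = 3*z + 4
P(w - 5) = -11 + 3*w

Dividing each term by w^2:
  f = -11/w^2 + 3/w

Substituting back w = z + 5:
  f(z) = -11/(z + 5)^2 + 3/(z + 5)

The series is finite because the numerator is a polynomial; the negative powers form the principal part, and the coefficient of 1/(z + 5) gives Res(f, -5) = 3.

Final answer: -11/(z + 5)^2 + 3/(z + 5)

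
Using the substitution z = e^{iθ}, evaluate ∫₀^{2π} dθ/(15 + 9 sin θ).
Call the integral J. The integrand is 2π-periodic and we integrate over a full period, so shifting θ does not change the value (θ → θ + π/2 turns sin θ into cos θ). Hence
  J = ∫₀^{2π} dθ/(15 + 9 cos θ).
Put z = e^{iθ}: then cos θ = (z + 1/z)/2, dθ = dz/(iz), and z runs once counterclockwise around |z| = 1:
  J = ∮_{|z|=1} 1/(15 + 9*(z + 1/z)/2) · dz/(iz) = (2/i) ∮_{|z|=1} dz/(9*z^2 + 30*z + 9).
The roots of 9*z^2 + 30*z + 9 are z = (-15 ± sqrt(15^2 - 9^2))/9, with sqrt(144) = 12; their product is 1, so only z₊ = -1/3 lies inside the unit circle (z₋ = -3 lies outside).
z₊ is a simple zero of q(z) = 9*z^2 + 30*z + 9, so Res(1/q, z₊) = 1/q'(z₊) with q'(z) = 18*z + 30; and q'(z₊) = 9*(z₊ - z₋) = 24.
Therefore J = (2/i) · 2πi · 1/(24) = 2*pi/(12) = pi/6

Final answer: pi/6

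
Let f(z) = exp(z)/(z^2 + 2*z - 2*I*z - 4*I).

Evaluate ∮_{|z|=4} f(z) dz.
By the residue theorem, ∮_C f(z) dz = 2πi · (sum of the residues of f at the poles inside |z| = 4).

The denominator factors as (z + 2)*(z - 2*I), so the singularities of f are simple poles at z = -2, z = 2*I.
  |-2|² = 4 < 16 = 4², so this pole is inside the contour.
  |2*I|² = 4 < 16 = 4², so this pole is inside the contour.

With P(z) = exp(z) and Q(z) = z^2 + 2*z - 2*I*z - 4*I, each pole is simple, so Res(f, z₀) = P(z₀)/Q'(z₀) with Q'(z) = 2*z + 2 - 2*I.
  Res(f, -2) = P(-2)/Q'(-2) = (exp(-2))/(-2 - 2*I) = (-1/4 + I/4)*exp(-2)
  Res(f, 2*I) = P(2*I)/Q'(2*I) = (exp(2*I))/(2 + 2*I) = (1/4 - I/4)*exp(2*I)

Sum of residues inside C: (-1/4 + I/4)*exp(-2) + (1/4 - I/4)*exp(2*I)
∮_C f(z) dz = 2πi · ((-1/4 + I/4)*exp(-2) + (1/4 - I/4)*exp(2*I)) = pi*(-1/2 - I/2)*exp(-2) + pi*(1/2 + I/2)*exp(2*I)

Final answer: pi*(-1/2 - I/2)*exp(-2) + pi*(1/2 + I/2)*exp(2*I)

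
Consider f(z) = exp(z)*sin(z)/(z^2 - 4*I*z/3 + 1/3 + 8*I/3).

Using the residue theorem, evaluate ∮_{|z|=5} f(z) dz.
pi*(-12/25 + 9*I/25)*exp(-1 + 2*I)*sin(1 - 2*I) + pi*(-12/25 + 9*I/25)*exp(1 - 2*I/3)*sin(1 - 2*I/3)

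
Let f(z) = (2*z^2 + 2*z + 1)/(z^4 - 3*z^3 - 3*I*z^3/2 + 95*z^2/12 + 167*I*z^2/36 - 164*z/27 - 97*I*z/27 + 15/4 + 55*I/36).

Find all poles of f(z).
The singularities of f are the zeros of the denominator. Factoring,
  z^4 - 3*z^3 - 3*I*z^3/2 + 95*z^2/12 + 167*I*z^2/36 - 164*z/27 - 97*I*z/27 + 15/4 + 55*I/36 = (z - 1/2 - 2*I/3)*(z - 2/3 - 3*I)*(z - 3/2 + 3*I/2)*(z - 1/3 + 2*I/3)
so the candidates are z = 1/2 + 2*I/3, z = 2/3 + 3*I, z = 3/2 - 3*I/2, z = 1/3 - 2*I/3.

Check the numerator P(z) = 2*z^2 + 2*z + 1 at each one:
  P(1/2 + 2*I/3) = 29/18 + 8*I/3 ≠ 0, so z = 1/2 + 2*I/3 is a (simple) pole.
  P(2/3 + 3*I) = -133/9 + 14*I ≠ 0, so z = 2/3 + 3*I is a (simple) pole.
  P(3/2 - 3*I/2) = 4 - 12*I ≠ 0, so z = 3/2 - 3*I/2 is a (simple) pole.
  P(1/3 - 2*I/3) = 1 - 20*I/9 ≠ 0, so z = 1/3 - 2*I/3 is a (simple) pole.

Poles of f: {1/3 - 2*I/3, 1/2 + 2*I/3, 2/3 + 3*I, 3/2 - 3*I/2}

Final answer: {1/3 - 2*I/3, 1/2 + 2*I/3, 2/3 + 3*I, 3/2 - 3*I/2}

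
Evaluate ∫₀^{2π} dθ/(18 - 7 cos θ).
Call the integral J. The integrand is 2π-periodic and we integrate over a full period, so shifting θ does not change the value (θ → θ + π flips the sign of the trig term). Hence
  J = ∫₀^{2π} dθ/(18 + 7 cos θ).
Put z = e^{iθ}: then cos θ = (z + 1/z)/2, dθ = dz/(iz), and z runs once counterclockwise around |z| = 1:
  J = ∮_{|z|=1} 1/(18 + 7*(z + 1/z)/2) · dz/(iz) = (2/i) ∮_{|z|=1} dz/(7*z^2 + 36*z + 7).
The roots of 7*z^2 + 36*z + 7 are z = (-18 ± sqrt(18^2 - 7^2))/7, with sqrt(275) = 5*sqrt(11); their product is 1, so only z₊ = -18/7 + 5*sqrt(11)/7 lies inside the unit circle (z₋ = -18/7 - 5*sqrt(11)/7 lies outside).
z₊ is a simple zero of q(z) = 7*z^2 + 36*z + 7, so Res(1/q, z₊) = 1/q'(z₊) with q'(z) = 14*z + 36; and q'(z₊) = 7*(z₊ - z₋) = 10*sqrt(11).
Therefore J = (2/i) · 2πi · 1/(10*sqrt(11)) = 2*pi/(5*sqrt(11)) = 2*sqrt(11)*pi/55

Final answer: 2*sqrt(11)*pi/55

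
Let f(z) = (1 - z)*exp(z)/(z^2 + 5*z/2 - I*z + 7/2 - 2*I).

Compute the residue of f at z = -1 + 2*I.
(-20/37 - 28*I/37)*exp(-1 + 2*I)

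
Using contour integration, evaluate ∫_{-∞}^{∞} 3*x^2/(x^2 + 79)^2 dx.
Let f(z) = 3*z^2/(z^2 + 79)^2. The denominator has no real zeros and deg Q - deg P = 2 ≥ 2, so the integral of f over the upper semicircle |z| = R tends to 0 as R → ∞. Closing the contour in the upper half-plane,
  ∫_{-∞}^{∞} f(x) dx = 2πi · Σ Res(f, z_k)  over the poles with Im z_k > 0.

Zeros of the denominator: z^2 + 79 = 0 gives z = ±sqrt(79)*I.
Upper half-plane: z = sqrt(79)*I (a pole of order 2).

Write f(z) = g(z)/(z - sqrt(79)*I)^2 with g(z) = 3*z^2/(z + sqrt(79)*I)^2. For a double pole, Res(f, z₀) = g'(z₀):
  g'(z) = 6*sqrt(79)*I*z/(z + sqrt(79)*I)^3
  Res(f, sqrt(79)*I) = g'(sqrt(79)*I) = -3*sqrt(79)*I/316

∫_{-∞}^{∞} f(x) dx = 2πi · (-3*sqrt(79)*I/316) = 3*sqrt(79)*pi/158

Final answer: 3*sqrt(79)*pi/158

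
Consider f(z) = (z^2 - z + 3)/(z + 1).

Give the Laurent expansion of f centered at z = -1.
5/(z + 1) - 3 + (z + 1)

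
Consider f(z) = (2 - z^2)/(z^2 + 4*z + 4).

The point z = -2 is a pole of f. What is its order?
2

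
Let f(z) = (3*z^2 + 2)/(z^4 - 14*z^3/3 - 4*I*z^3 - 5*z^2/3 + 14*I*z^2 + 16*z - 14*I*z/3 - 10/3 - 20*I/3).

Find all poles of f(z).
The singularities of f are the zeros of the denominator. Factoring,
  z^4 - 14*z^3/3 - 4*I*z^3 - 5*z^2/3 + 14*I*z^2 + 16*z - 14*I*z/3 - 10/3 - 20*I/3 = (z + 1/3 - I)*(z - 3 - I)*(z - I)*(z - 2 - I)
so the candidates are z = -1/3 + I, z = 3 + I, z = I, z = 2 + I.

Check the numerator P(z) = 3*z^2 + 2 at each one:
  P(-1/3 + I) = -2/3 - 2*I ≠ 0, so z = -1/3 + I is a (simple) pole.
  P(3 + I) = 26 + 18*I ≠ 0, so z = 3 + I is a (simple) pole.
  P(I) = -1 ≠ 0, so z = I is a (simple) pole.
  P(2 + I) = 11 + 12*I ≠ 0, so z = 2 + I is a (simple) pole.

Poles of f: {-1/3 + I, I, 2 + I, 3 + I}

Final answer: {-1/3 + I, I, 2 + I, 3 + I}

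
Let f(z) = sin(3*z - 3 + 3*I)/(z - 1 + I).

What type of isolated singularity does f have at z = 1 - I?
Let u = z - 1 + I. The argument of sin is 3*z - 3 + 3*I = 3u, so
  f = sin(3u)/u = ((3u) - (3u)^3/6 + ...)/u = 3 - (9/2)*u^2 + ...
The Laurent expansion about u = 0 has no negative powers; equivalently lim_{z→1 - I} f(z) = 3 exists and is finite.
So the singularity is removable.

Final answer: removable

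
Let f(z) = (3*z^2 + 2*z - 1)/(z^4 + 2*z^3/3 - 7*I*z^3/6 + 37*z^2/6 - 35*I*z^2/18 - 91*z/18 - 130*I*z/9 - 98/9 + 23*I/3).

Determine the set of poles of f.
The singularities of f are the zeros of the denominator. Factoring,
  z^4 + 2*z^3/3 - 7*I*z^3/6 + 37*z^2/6 - 35*I*z^2/18 - 91*z/18 - 130*I*z/9 - 98/9 + 23*I/3 = (z + 2/3 + 3*I)*(z + 1 - 3*I/2)*(z - 2*I)*(z - 1 - 2*I/3)
so the candidates are z = -2/3 - 3*I, z = -1 + 3*I/2, z = 2*I, z = 1 + 2*I/3.

Check the numerator P(z) = 3*z^2 + 2*z - 1 at each one:
  P(-2/3 - 3*I) = -28 + 6*I ≠ 0, so z = -2/3 - 3*I is a (simple) pole.
  P(-1 + 3*I/2) = -27/4 - 6*I ≠ 0, so z = -1 + 3*I/2 is a (simple) pole.
  P(2*I) = -13 + 4*I ≠ 0, so z = 2*I is a (simple) pole.
  P(1 + 2*I/3) = 8/3 + 16*I/3 ≠ 0, so z = 1 + 2*I/3 is a (simple) pole.

Poles of f: {-1 + 3*I/2, -2/3 - 3*I, 2*I, 1 + 2*I/3}

Final answer: {-1 + 3*I/2, -2/3 - 3*I, 2*I, 1 + 2*I/3}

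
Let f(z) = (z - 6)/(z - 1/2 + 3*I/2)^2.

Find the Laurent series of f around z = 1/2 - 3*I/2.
Put w = z - (1/2 - 3*I/2), i.e. z = w + 1/2 - 3*I/2. The denominator is w^2, so it suffices to rewrite the numerator in powers of w.

P(z) = z - 6
P(w + 1/2 - 3*I/2) = -11/2 - 3*I/2 + w

Dividing each term by w^2:
  f = (-11/2 - 3*I/2)/w^2 + 1/w

Substituting back w = z - 1/2 + 3*I/2:
  f(z) = (-11/2 - 3*I/2)/(z - 1/2 + 3*I/2)^2 + 1/(z - 1/2 + 3*I/2)

The series is finite because the numerator is a polynomial; the negative powers form the principal part, and the coefficient of 1/(z - 1/2 + 3*I/2) gives Res(f, 1/2 - 3*I/2) = 1.

Final answer: (-11/2 - 3*I/2)/(z - 1/2 + 3*I/2)^2 + 1/(z - 1/2 + 3*I/2)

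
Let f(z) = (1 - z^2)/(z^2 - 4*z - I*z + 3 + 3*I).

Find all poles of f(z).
{1 + I, 3}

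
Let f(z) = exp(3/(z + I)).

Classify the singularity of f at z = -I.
essential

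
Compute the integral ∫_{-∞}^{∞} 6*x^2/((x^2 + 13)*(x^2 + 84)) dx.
6*pi*(-sqrt(13) + 2*sqrt(21))/71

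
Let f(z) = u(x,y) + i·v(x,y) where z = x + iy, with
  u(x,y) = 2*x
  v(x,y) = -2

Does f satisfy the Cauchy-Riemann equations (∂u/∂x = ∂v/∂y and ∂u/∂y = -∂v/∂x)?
∂u/∂x = 2
∂v/∂y = 0
∂u/∂y = 0
∂v/∂x = 0
∂u/∂x ≠ ∂v/∂y; the Cauchy-Riemann equations are not satisfied, so f is not analytic.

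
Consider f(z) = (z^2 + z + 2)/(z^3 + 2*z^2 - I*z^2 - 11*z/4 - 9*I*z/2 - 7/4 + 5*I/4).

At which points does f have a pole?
The singularities of f are the zeros of the denominator. Factoring,
  z^3 + 2*z^2 - I*z^2 - 11*z/4 - 9*I*z/2 - 7/4 + 5*I/4 = (z - I/2)*(z + 3 + I/2)*(z - 1 - I)
so the candidates are z = I/2, z = -3 - I/2, z = 1 + I.

Check the numerator P(z) = z^2 + z + 2 at each one:
  P(I/2) = 7/4 + I/2 ≠ 0, so z = I/2 is a (simple) pole.
  P(-3 - I/2) = 31/4 + 5*I/2 ≠ 0, so z = -3 - I/2 is a (simple) pole.
  P(1 + I) = 3 + 3*I ≠ 0, so z = 1 + I is a (simple) pole.

Poles of f: {-3 - I/2, I/2, 1 + I}

Final answer: {-3 - I/2, I/2, 1 + I}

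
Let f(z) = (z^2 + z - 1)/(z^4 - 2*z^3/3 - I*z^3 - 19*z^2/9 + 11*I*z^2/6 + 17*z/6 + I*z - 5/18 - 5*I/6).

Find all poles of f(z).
The singularities of f are the zeros of the denominator. Factoring,
  z^4 - 2*z^3/3 - I*z^3 - 19*z^2/9 + 11*I*z^2/6 + 17*z/6 + I*z - 5/18 - 5*I/6 = (z - 3/2 + I/2)*(z - 1/3 - 2*I/3)*(z + 3/2 - I/2)*(z - 1/3 - I/3)
so the candidates are z = 3/2 - I/2, z = 1/3 + 2*I/3, z = -3/2 + I/2, z = 1/3 + I/3.

Check the numerator P(z) = z^2 + z - 1 at each one:
  P(3/2 - I/2) = 5/2 - 2*I ≠ 0, so z = 3/2 - I/2 is a (simple) pole.
  P(1/3 + 2*I/3) = -1 + 10*I/9 ≠ 0, so z = 1/3 + 2*I/3 is a (simple) pole.
  P(-3/2 + I/2) = -1/2 - I ≠ 0, so z = -3/2 + I/2 is a (simple) pole.
  P(1/3 + I/3) = -2/3 + 5*I/9 ≠ 0, so z = 1/3 + I/3 is a (simple) pole.

Poles of f: {-3/2 + I/2, 1/3 + I/3, 1/3 + 2*I/3, 3/2 - I/2}

Final answer: {-3/2 + I/2, 1/3 + I/3, 1/3 + 2*I/3, 3/2 - I/2}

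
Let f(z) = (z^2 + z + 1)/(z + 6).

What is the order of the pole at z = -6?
Factor the denominator:
  z + 6 = (z + 6)

The numerator P(z) = z^2 + z + 1 has P(-6) = 31 ≠ 0, so no factor of (z + 6) cancels.
Near z = -6 we can therefore write f(z) = g(z)/(z + 6) with g analytic at -6 and g(-6) ≠ 0 (g is just the numerator).

Hence z = -6 is a pole of order 1.

Final answer: 1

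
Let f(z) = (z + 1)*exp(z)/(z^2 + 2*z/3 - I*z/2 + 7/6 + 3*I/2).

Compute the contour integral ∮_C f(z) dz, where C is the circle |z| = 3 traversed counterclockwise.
pi*(144/289 + 270*I/289)*exp(-1 + 3*I/2) + pi*(-144/289 + 308*I/289)*exp(1/3 - I)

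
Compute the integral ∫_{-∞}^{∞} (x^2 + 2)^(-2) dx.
sqrt(2)*pi/8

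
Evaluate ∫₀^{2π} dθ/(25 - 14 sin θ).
Call the integral J. The integrand is 2π-periodic and we integrate over a full period, so shifting θ does not change the value (θ → θ + π/2 turns sin θ into cos θ; θ → θ + π flips the sign of the trig term). Hence
  J = ∫₀^{2π} dθ/(25 + 14 cos θ).
Put z = e^{iθ}: then cos θ = (z + 1/z)/2, dθ = dz/(iz), and z runs once counterclockwise around |z| = 1:
  J = ∮_{|z|=1} 1/(25 + 14*(z + 1/z)/2) · dz/(iz) = (2/i) ∮_{|z|=1} dz/(14*z^2 + 50*z + 14).
The roots of 14*z^2 + 50*z + 14 are z = (-25 ± sqrt(25^2 - 14^2))/14, with sqrt(429) = sqrt(429); their product is 1, so only z₊ = -25/14 + sqrt(429)/14 lies inside the unit circle (z₋ = -25/14 - sqrt(429)/14 lies outside).
z₊ is a simple zero of q(z) = 14*z^2 + 50*z + 14, so Res(1/q, z₊) = 1/q'(z₊) with q'(z) = 28*z + 50; and q'(z₊) = 14*(z₊ - z₋) = 2*sqrt(429).
Therefore J = (2/i) · 2πi · 1/(2*sqrt(429)) = 2*pi/(sqrt(429)) = 2*sqrt(429)*pi/429

Final answer: 2*sqrt(429)*pi/429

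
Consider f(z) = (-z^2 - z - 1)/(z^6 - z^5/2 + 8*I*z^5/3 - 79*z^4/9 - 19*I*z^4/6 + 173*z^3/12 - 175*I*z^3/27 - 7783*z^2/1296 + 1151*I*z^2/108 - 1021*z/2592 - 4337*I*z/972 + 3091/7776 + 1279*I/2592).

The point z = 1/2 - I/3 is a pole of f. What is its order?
Factor the denominator:
  z^6 - z^5/2 + 8*I*z^5/3 - 79*z^4/9 - 19*I*z^4/6 + 173*z^3/12 - 175*I*z^3/27 - 7783*z^2/1296 + 1151*I*z^2/108 - 1021*z/2592 - 4337*I*z/972 + 3091/7776 + 1279*I/2592 = (z - 1/2 + I/3)^4*(z - 3/2 + I/3)*(z + 3 + I)

The numerator P(z) = -z^2 - z - 1 has P(1/2 - I/3) = -59/36 + 2*I/3 ≠ 0, so no factor of (z - 1/2 + I/3) cancels.
Near z = 1/2 - I/3 we can therefore write f(z) = g(z)/(z - 1/2 + I/3)^4 with g analytic at 1/2 - I/3 and g(1/2 - I/3) ≠ 0 (g is the numerator divided by the remaining denominator factors).

Hence z = 1/2 - I/3 is a pole of order 4.

Final answer: 4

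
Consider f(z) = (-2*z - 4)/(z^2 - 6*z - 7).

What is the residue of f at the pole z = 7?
-9/4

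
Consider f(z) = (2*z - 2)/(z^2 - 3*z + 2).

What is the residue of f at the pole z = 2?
2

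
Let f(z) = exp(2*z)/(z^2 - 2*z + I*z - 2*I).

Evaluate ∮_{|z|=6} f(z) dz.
By the residue theorem, ∮_C f(z) dz = 2πi · (sum of the residues of f at the poles inside |z| = 6).

The denominator factors as (z + I)*(z - 2), so the singularities of f are simple poles at z = -I, z = 2.
  |-I|² = 1 < 36 = 6², so this pole is inside the contour.
  |2|² = 4 < 36 = 6², so this pole is inside the contour.

With P(z) = exp(2*z) and Q(z) = z^2 - 2*z + I*z - 2*I, each pole is simple, so Res(f, z₀) = P(z₀)/Q'(z₀) with Q'(z) = 2*z - 2 + I.
  Res(f, -I) = P(-I)/Q'(-I) = (exp(-2*I))/(-2 - I) = (-2/5 + I/5)*exp(-2*I)
  Res(f, 2) = P(2)/Q'(2) = (exp(4))/(2 + I) = (2/5 - I/5)*exp(4)

Sum of residues inside C: (2/5 - I/5)*exp(4) + (-2/5 + I/5)*exp(-2*I)
∮_C f(z) dz = 2πi · ((2/5 - I/5)*exp(4) + (-2/5 + I/5)*exp(-2*I)) = pi*(-2/5 - 4*I/5)*exp(-2*I) + pi*(2/5 + 4*I/5)*exp(4)

Final answer: pi*(-2/5 - 4*I/5)*exp(-2*I) + pi*(2/5 + 4*I/5)*exp(4)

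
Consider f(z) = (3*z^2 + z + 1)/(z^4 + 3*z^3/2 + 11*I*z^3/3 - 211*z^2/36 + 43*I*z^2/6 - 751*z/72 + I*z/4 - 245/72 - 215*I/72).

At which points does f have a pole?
The singularities of f are the zeros of the denominator. Factoring,
  z^4 + 3*z^3/2 + 11*I*z^3/3 - 211*z^2/36 + 43*I*z^2/6 - 751*z/72 + I*z/4 - 245/72 - 215*I/72 = (z - 3/2 + 2*I)*(z + 3/2 + I/3)*(z + 1/2 + I)*(z + 1 + I/3)
so the candidates are z = 3/2 - 2*I, z = -3/2 - I/3, z = -1/2 - I, z = -1 - I/3.

Check the numerator P(z) = 3*z^2 + z + 1 at each one:
  P(3/2 - 2*I) = -11/4 - 20*I ≠ 0, so z = 3/2 - 2*I is a (simple) pole.
  P(-3/2 - I/3) = 71/12 + 8*I/3 ≠ 0, so z = -3/2 - I/3 is a (simple) pole.
  P(-1/2 - I) = -7/4 + 2*I ≠ 0, so z = -1/2 - I is a (simple) pole.
  P(-1 - I/3) = 8/3 + 5*I/3 ≠ 0, so z = -1 - I/3 is a (simple) pole.

Poles of f: {-3/2 - I/3, -1 - I/3, -1/2 - I, 3/2 - 2*I}

Final answer: {-3/2 - I/3, -1 - I/3, -1/2 - I, 3/2 - 2*I}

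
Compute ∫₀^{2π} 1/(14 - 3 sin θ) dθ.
2*sqrt(187)*pi/187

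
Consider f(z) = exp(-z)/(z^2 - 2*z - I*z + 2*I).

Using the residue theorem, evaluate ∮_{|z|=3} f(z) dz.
By the residue theorem, ∮_C f(z) dz = 2πi · (sum of the residues of f at the poles inside |z| = 3).

The denominator factors as (z - I)*(z - 2), so the singularities of f are simple poles at z = I, z = 2.
  |I|² = 1 < 9 = 3², so this pole is inside the contour.
  |2|² = 4 < 9 = 3², so this pole is inside the contour.

With P(z) = exp(-z) and Q(z) = z^2 - 2*z - I*z + 2*I, each pole is simple, so Res(f, z₀) = P(z₀)/Q'(z₀) with Q'(z) = 2*z - 2 - I.
  Res(f, I) = P(I)/Q'(I) = (exp(-I))/(-2 + I) = (-2/5 - I/5)*exp(-I)
  Res(f, 2) = P(2)/Q'(2) = (exp(-2))/(2 - I) = (2/5 + I/5)*exp(-2)

Sum of residues inside C: (2/5 + I/5)*exp(-2) + (-2/5 - I/5)*exp(-I)
∮_C f(z) dz = 2πi · ((2/5 + I/5)*exp(-2) + (-2/5 - I/5)*exp(-I)) = pi*(2/5 - 4*I/5)*exp(-I) + pi*(-2/5 + 4*I/5)*exp(-2)

Final answer: pi*(2/5 - 4*I/5)*exp(-I) + pi*(-2/5 + 4*I/5)*exp(-2)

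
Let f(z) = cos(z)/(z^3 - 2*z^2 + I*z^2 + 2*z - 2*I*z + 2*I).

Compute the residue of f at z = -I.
Write f(z) = P(z)/Q(z) with P(z) = cos(z) and Q(z) = z^3 - 2*z^2 + I*z^2 + 2*z - 2*I*z + 2*I.
The denominator factors as Q(z) = (z - 1 - I)*(z + I)*(z - 1 + I), so z = -I is a simple zero of Q and P is analytic there; z = -I is therefore a simple pole and
  Res(f, z₀) = P(z₀)/Q'(z₀).

Q'(z) = 3*z^2 - 4*z + 2*I*z + 2 - 2*I, so Q'(-I) = 1 + 2*I.
P(-I) = cosh(1).

Res(f, -I) = (cosh(1))/(1 + 2*I) = (1/5 - 2*I/5)*cosh(1)

Final answer: (1/5 - 2*I/5)*cosh(1)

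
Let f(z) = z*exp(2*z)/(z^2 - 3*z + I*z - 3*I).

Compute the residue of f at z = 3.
Write f(z) = P(z)/Q(z) with P(z) = z*exp(2*z) and Q(z) = z^2 - 3*z + I*z - 3*I.
The denominator factors as Q(z) = (z - 3)*(z + I), so z = 3 is a simple zero of Q and P is analytic there; z = 3 is therefore a simple pole and
  Res(f, z₀) = P(z₀)/Q'(z₀).

Q'(z) = 2*z - 3 + I, so Q'(3) = 3 + I.
P(3) = 3*exp(6).

Res(f, 3) = (3*exp(6))/(3 + I) = (9/10 - 3*I/10)*exp(6)

Final answer: (9/10 - 3*I/10)*exp(6)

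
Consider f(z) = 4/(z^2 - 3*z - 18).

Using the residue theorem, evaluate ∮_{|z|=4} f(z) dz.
By the residue theorem, ∮_C f(z) dz = 2πi · (sum of the residues of f at the poles inside |z| = 4).

The denominator factors as (z + 3)*(z - 6), so the singularities of f are simple poles at z = -3, z = 6.
  |-3|² = 9 < 16 = 4², so this pole is inside the contour.
  |6|² = 36 > 16 = 4², so this pole is outside the contour.

With P(z) = 4 and Q(z) = z^2 - 3*z - 18, each pole is simple, so Res(f, z₀) = P(z₀)/Q'(z₀) with Q'(z) = 2*z - 3.
  Res(f, -3) = P(-3)/Q'(-3) = (4)/(-9) = -4/9

∮_C f(z) dz = 2πi · (-4/9) = -8*I*pi/9

Final answer: -8*I*pi/9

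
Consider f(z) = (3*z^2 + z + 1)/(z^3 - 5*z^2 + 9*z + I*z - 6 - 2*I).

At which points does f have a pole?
The singularities of f are the zeros of the denominator. Factoring,
  z^3 - 5*z^2 + 9*z + I*z - 6 - 2*I = (z - 2 + I)*(z - 1 - I)*(z - 2)
so the candidates are z = 2 - I, z = 1 + I, z = 2.

Check the numerator P(z) = 3*z^2 + z + 1 at each one:
  P(2 - I) = 12 - 13*I ≠ 0, so z = 2 - I is a (simple) pole.
  P(1 + I) = 2 + 7*I ≠ 0, so z = 1 + I is a (simple) pole.
  P(2) = 15 ≠ 0, so z = 2 is a (simple) pole.

Poles of f: {1 + I, 2 - I, 2}

Final answer: {1 + I, 2 - I, 2}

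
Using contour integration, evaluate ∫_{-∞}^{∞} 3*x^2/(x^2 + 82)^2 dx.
Let f(z) = 3*z^2/(z^2 + 82)^2. The denominator has no real zeros and deg Q - deg P = 2 ≥ 2, so the integral of f over the upper semicircle |z| = R tends to 0 as R → ∞. Closing the contour in the upper half-plane,
  ∫_{-∞}^{∞} f(x) dx = 2πi · Σ Res(f, z_k)  over the poles with Im z_k > 0.

Zeros of the denominator: z^2 + 82 = 0 gives z = ±sqrt(82)*I.
Upper half-plane: z = sqrt(82)*I (a pole of order 2).

Write f(z) = g(z)/(z - sqrt(82)*I)^2 with g(z) = 3*z^2/(z + sqrt(82)*I)^2. For a double pole, Res(f, z₀) = g'(z₀):
  g'(z) = 6*sqrt(82)*I*z/(z + sqrt(82)*I)^3
  Res(f, sqrt(82)*I) = g'(sqrt(82)*I) = -3*sqrt(82)*I/328

∫_{-∞}^{∞} f(x) dx = 2πi · (-3*sqrt(82)*I/328) = 3*sqrt(82)*pi/164

Final answer: 3*sqrt(82)*pi/164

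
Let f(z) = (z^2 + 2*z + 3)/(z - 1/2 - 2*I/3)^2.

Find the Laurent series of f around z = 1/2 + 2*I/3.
Put w = z - (1/2 + 2*I/3), i.e. z = w + 1/2 + 2*I/3. The denominator is w^2, so it suffices to rewrite the numerator in powers of w.

P(z) = z^2 + 2*z + 3
P(w + 1/2 + 2*I/3) = 137/36 + 2*I + (3 + 4*I/3)*w + w^2

Dividing each term by w^2:
  f = (137/36 + 2*I)/w^2 + (3 + 4*I/3)/w + 1

Substituting back w = z - 1/2 - 2*I/3:
  f(z) = (137/36 + 2*I)/(z - 1/2 - 2*I/3)^2 + (3 + 4*I/3)/(z - 1/2 - 2*I/3) + 1

The series is finite because the numerator is a polynomial; the negative powers form the principal part, and the coefficient of 1/(z - 1/2 - 2*I/3) gives Res(f, 1/2 + 2*I/3) = 3 + 4*I/3.

Final answer: (137/36 + 2*I)/(z - 1/2 - 2*I/3)^2 + (3 + 4*I/3)/(z - 1/2 - 2*I/3) + 1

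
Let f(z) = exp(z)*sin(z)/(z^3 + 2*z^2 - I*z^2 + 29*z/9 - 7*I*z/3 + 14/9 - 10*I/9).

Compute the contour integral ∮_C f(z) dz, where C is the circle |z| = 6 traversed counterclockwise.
By the residue theorem, ∮_C f(z) dz = 2πi · (sum of the residues of f at the poles inside |z| = 6).

The denominator factors as (z + 2/3)*(z + 1 + I)*(z + 1/3 - 2*I), so the singularities of f are simple poles at z = -2/3, z = -1 - I, z = -1/3 + 2*I.
  |-2/3|² = 4/9 < 36 = 6², so this pole is inside the contour.
  |-1 - I|² = 2 < 36 = 6², so this pole is inside the contour.
  |-1/3 + 2*I|² = 37/9 < 36 = 6², so this pole is inside the contour.

With P(z) = exp(z)*sin(z) and Q(z) = z^3 + 2*z^2 - I*z^2 + 29*z/9 - 7*I*z/3 + 14/9 - 10*I/9, each pole is simple, so Res(f, z₀) = P(z₀)/Q'(z₀) with Q'(z) = 3*z^2 + 4*z - 2*I*z + 29/9 - 7*I/3.
  Res(f, -2/3) = P(-2/3)/Q'(-2/3) = (-exp(-2/3)*sin(2/3))/(17/9 - I) = (-153/370 - 81*I/370)*exp(-2/3)*sin(2/3)
  Res(f, -1 - I) = P(-1 - I)/Q'(-1 - I) = (-exp(-1 - I)*sin(1 + I))/(-25/9 + 5*I/3) = (9/34 + 27*I/170)*exp(-1 - I)*sin(1 + I)
  Res(f, -1/3 + 2*I) = P(-1/3 + 2*I)/Q'(-1/3 + 2*I) = (-exp(-1/3 + 2*I)*sin(1/3 - 2*I))/(-52/9 + 7*I/3) = (468/3145 + 189*I/3145)*exp(-1/3 + 2*I)*sin(1/3 - 2*I)

Sum of residues inside C: (-153/370 - 81*I/370)*exp(-2/3)*sin(2/3) + (9/34 + 27*I/170)*exp(-1 - I)*sin(1 + I) + (468/3145 + 189*I/3145)*exp(-1/3 + 2*I)*sin(1/3 - 2*I)
∮_C f(z) dz = 2πi · ((-153/370 - 81*I/370)*exp(-2/3)*sin(2/3) + (9/34 + 27*I/170)*exp(-1 - I)*sin(1 + I) + (468/3145 + 189*I/3145)*exp(-1/3 + 2*I)*sin(1/3 - 2*I)) = pi*(81/185 - 153*I/185)*exp(-2/3)*sin(2/3) + pi*(-27/85 + 9*I/17)*exp(-1 - I)*sin(1 + I) + pi*(-378/3145 + 936*I/3145)*exp(-1/3 + 2*I)*sin(1/3 - 2*I)

Final answer: pi*(81/185 - 153*I/185)*exp(-2/3)*sin(2/3) + pi*(-27/85 + 9*I/17)*exp(-1 - I)*sin(1 + I) + pi*(-378/3145 + 936*I/3145)*exp(-1/3 + 2*I)*sin(1/3 - 2*I)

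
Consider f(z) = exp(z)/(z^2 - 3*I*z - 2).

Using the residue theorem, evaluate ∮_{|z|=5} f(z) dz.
By the residue theorem, ∮_C f(z) dz = 2πi · (sum of the residues of f at the poles inside |z| = 5).

The denominator factors as (z - 2*I)*(z - I), so the singularities of f are simple poles at z = 2*I, z = I.
  |2*I|² = 4 < 25 = 5², so this pole is inside the contour.
  |I|² = 1 < 25 = 5², so this pole is inside the contour.

With P(z) = exp(z) and Q(z) = z^2 - 3*I*z - 2, each pole is simple, so Res(f, z₀) = P(z₀)/Q'(z₀) with Q'(z) = 2*z - 3*I.
  Res(f, 2*I) = P(2*I)/Q'(2*I) = (exp(2*I))/(I) = -I*exp(2*I)
  Res(f, I) = P(I)/Q'(I) = (exp(I))/(-I) = I*exp(I)

Sum of residues inside C: -I*exp(2*I) + I*exp(I)
∮_C f(z) dz = 2πi · (-I*exp(2*I) + I*exp(I)) = -2*pi*exp(I) + 2*pi*exp(2*I)

Final answer: -2*pi*exp(I) + 2*pi*exp(2*I)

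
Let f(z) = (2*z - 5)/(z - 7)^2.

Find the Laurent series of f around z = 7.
Put w = z - (7), i.e. z = w + 7. The denominator is w^2, so it suffices to rewrite the numerator in powers of w.

P(z) = 2*z - 5
P(w + 7) = 9 + 2*w

Dividing each term by w^2:
  f = 9/w^2 + 2/w

Substituting back w = z - 7:
  f(z) = 9/(z - 7)^2 + 2/(z - 7)

The series is finite because the numerator is a polynomial; the negative powers form the principal part, and the coefficient of 1/(z - 7) gives Res(f, 7) = 2.

Final answer: 9/(z - 7)^2 + 2/(z - 7)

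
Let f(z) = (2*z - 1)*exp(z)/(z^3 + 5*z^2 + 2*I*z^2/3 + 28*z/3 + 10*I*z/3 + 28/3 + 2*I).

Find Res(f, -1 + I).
Write f(z) = P(z)/Q(z) with P(z) = (2*z - 1)*exp(z) and Q(z) = z^3 + 5*z^2 + 2*I*z^2/3 + 28*z/3 + 10*I*z/3 + 28/3 + 2*I.
The denominator factors as Q(z) = (z + 3 - I/3)*(z + 1 - I)*(z + 1 + 2*I), so z = -1 + I is a simple zero of Q and P is analytic there; z = -1 + I is therefore a simple pole and
  Res(f, z₀) = P(z₀)/Q'(z₀).

Q'(z) = 3*z^2 + 10*z + 4*I*z/3 + 28/3 + 10*I/3, so Q'(-1 + I) = -2 + 6*I.
P(-1 + I) = (-3 + 2*I)*exp(-1 + I).

Res(f, -1 + I) = ((-3 + 2*I)*exp(-1 + I))/(-2 + 6*I) = (9/20 + 7*I/20)*exp(-1 + I)

Final answer: (9/20 + 7*I/20)*exp(-1 + I)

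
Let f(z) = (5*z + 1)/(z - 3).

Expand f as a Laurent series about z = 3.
Put w = z - (3), i.e. z = w + 3. The denominator is w, so it suffices to rewrite the numerator in powers of w.

P(z) = 5*z + 1
P(w + 3) = 16 + 5*w

Dividing each term by w:
  f = 16/w + 5

Substituting back w = z - 3:
  f(z) = 16/(z - 3) + 5

The series is finite because the numerator is a polynomial; the negative powers form the principal part, and the coefficient of 1/(z - 3) gives Res(f, 3) = 16.

Final answer: 16/(z - 3) + 5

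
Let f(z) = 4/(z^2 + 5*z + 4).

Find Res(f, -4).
Write f(z) = P(z)/Q(z) with P(z) = 4 and Q(z) = z^2 + 5*z + 4.
The denominator factors as Q(z) = (z + 1)*(z + 4), so z = -4 is a simple zero of Q and P is analytic there; z = -4 is therefore a simple pole and
  Res(f, z₀) = P(z₀)/Q'(z₀).

Q'(z) = 2*z + 5, so Q'(-4) = -3.
P(-4) = 4.

Res(f, -4) = (4)/(-3) = -4/3

Final answer: -4/3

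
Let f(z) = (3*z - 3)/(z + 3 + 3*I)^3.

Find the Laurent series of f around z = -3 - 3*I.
(-12 - 9*I)/(z + 3 + 3*I)^3 + 3/(z + 3 + 3*I)^2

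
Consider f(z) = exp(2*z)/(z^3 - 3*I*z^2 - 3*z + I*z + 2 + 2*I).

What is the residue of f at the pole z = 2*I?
Write f(z) = P(z)/Q(z) with P(z) = exp(2*z) and Q(z) = z^3 - 3*I*z^2 - 3*z + I*z + 2 + 2*I.
The denominator factors as Q(z) = (z + 1 - I)*(z - 1)*(z - 2*I), so z = 2*I is a simple zero of Q and P is analytic there; z = 2*I is therefore a simple pole and
  Res(f, z₀) = P(z₀)/Q'(z₀).

Q'(z) = 3*z^2 - 6*I*z - 3 + I, so Q'(2*I) = -3 + I.
P(2*I) = exp(4*I).

Res(f, 2*I) = (exp(4*I))/(-3 + I) = (-3/10 - I/10)*exp(4*I)

Final answer: (-3/10 - I/10)*exp(4*I)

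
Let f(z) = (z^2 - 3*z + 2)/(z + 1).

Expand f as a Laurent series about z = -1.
6/(z + 1) - 5 + (z + 1)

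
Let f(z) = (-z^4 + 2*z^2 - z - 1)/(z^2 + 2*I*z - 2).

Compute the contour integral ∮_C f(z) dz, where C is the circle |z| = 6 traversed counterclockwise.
pi*(8 - 2*I)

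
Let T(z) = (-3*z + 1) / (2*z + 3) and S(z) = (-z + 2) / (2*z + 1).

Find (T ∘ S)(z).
(5*z - 5)/(4*z + 7)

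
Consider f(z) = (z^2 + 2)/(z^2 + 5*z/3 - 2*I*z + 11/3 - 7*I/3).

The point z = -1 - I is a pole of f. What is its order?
Factor the denominator:
  z^2 + 5*z/3 - 2*I*z + 11/3 - 7*I/3 = (z + 1 + I)*(z + 2/3 - 3*I)

The numerator P(z) = z^2 + 2 has P(-1 - I) = 2 + 2*I ≠ 0, so no factor of (z + 1 + I) cancels.
Near z = -1 - I we can therefore write f(z) = g(z)/(z + 1 + I) with g analytic at -1 - I and g(-1 - I) ≠ 0 (g is the numerator divided by the remaining denominator factors).

Hence z = -1 - I is a pole of order 1.

Final answer: 1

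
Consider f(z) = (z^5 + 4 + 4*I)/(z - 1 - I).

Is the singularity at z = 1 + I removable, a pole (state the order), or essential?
The numerator vanishes at z = 1 + I ((1 + I)^5 = -4 - 4*I), so it is divisible by z - 1 - I:
  z^5 + 4 + 4*I = (z - 1 - I)*(z^4 + z^3 + I*z^3 + 2*I*z^2 - 2*z + 2*I*z - 4)
Hence for z ≠ 1 + I, f(z) = z^4 + z^3 + I*z^3 + 2*I*z^2 - 2*z + 2*I*z - 4, a polynomial, and lim_{z→1 + I} f(z) = -20 is finite.
So the singularity is removable.

Final answer: removable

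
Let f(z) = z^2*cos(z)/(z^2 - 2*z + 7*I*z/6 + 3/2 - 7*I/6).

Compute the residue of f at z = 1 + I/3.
Write f(z) = P(z)/Q(z) with P(z) = z^2*cos(z) and Q(z) = z^2 - 2*z + 7*I*z/6 + 3/2 - 7*I/6.
The denominator factors as Q(z) = (z - 1 + 3*I/2)*(z - 1 - I/3), so z = 1 + I/3 is a simple zero of Q and P is analytic there; z = 1 + I/3 is therefore a simple pole and
  Res(f, z₀) = P(z₀)/Q'(z₀).

Q'(z) = 2*z - 2 + 7*I/6, so Q'(1 + I/3) = 11*I/6.
P(1 + I/3) = (8/9 + 2*I/3)*cos(1 + I/3).

Res(f, 1 + I/3) = ((8/9 + 2*I/3)*cos(1 + I/3))/(11*I/6) = (4/11 - 16*I/33)*cos(1 + I/3)

Final answer: (4/11 - 16*I/33)*cos(1 + I/3)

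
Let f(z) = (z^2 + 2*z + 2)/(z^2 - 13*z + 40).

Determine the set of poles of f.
The singularities of f are the zeros of the denominator. Factoring,
  z^2 - 13*z + 40 = (z - 8)*(z - 5)
so the candidates are z = 8, z = 5.

Check the numerator P(z) = z^2 + 2*z + 2 at each one:
  P(8) = 82 ≠ 0, so z = 8 is a (simple) pole.
  P(5) = 37 ≠ 0, so z = 5 is a (simple) pole.

Poles of f: {5, 8}

Final answer: {5, 8}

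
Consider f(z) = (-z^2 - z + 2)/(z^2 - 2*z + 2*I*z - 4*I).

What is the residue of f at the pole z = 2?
Write f(z) = P(z)/Q(z) with P(z) = -z^2 - z + 2 and Q(z) = z^2 - 2*z + 2*I*z - 4*I.
The denominator factors as Q(z) = (z - 2)*(z + 2*I), so z = 2 is a simple zero of Q and P is analytic there; z = 2 is therefore a simple pole and
  Res(f, z₀) = P(z₀)/Q'(z₀).

Q'(z) = 2*z - 2 + 2*I, so Q'(2) = 2 + 2*I.
P(2) = -4.

Res(f, 2) = (-4)/(2 + 2*I) = -1 + I

Final answer: -1 + I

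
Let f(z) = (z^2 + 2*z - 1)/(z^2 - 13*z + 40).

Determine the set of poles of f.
The singularities of f are the zeros of the denominator. Factoring,
  z^2 - 13*z + 40 = (z - 8)*(z - 5)
so the candidates are z = 8, z = 5.

Check the numerator P(z) = z^2 + 2*z - 1 at each one:
  P(8) = 79 ≠ 0, so z = 8 is a (simple) pole.
  P(5) = 34 ≠ 0, so z = 5 is a (simple) pole.

Poles of f: {5, 8}

Final answer: {5, 8}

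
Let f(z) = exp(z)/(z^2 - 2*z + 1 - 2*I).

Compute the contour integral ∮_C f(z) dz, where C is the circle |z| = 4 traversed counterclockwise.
pi*(-1/2 - I/2)*exp(-I) + pi*(1/2 + I/2)*exp(2 + I)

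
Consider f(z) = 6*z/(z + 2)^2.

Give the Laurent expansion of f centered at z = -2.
Put w = z - (-2), i.e. z = w - 2. The denominator is w^2, so it suffices to rewrite the numerator in powers of w.

P(z) = 6*z
P(w - 2) = -12 + 6*w

Dividing each term by w^2:
  f = -12/w^2 + 6/w

Substituting back w = z + 2:
  f(z) = -12/(z + 2)^2 + 6/(z + 2)

The series is finite because the numerator is a polynomial; the negative powers form the principal part, and the coefficient of 1/(z + 2) gives Res(f, -2) = 6.

Final answer: -12/(z + 2)^2 + 6/(z + 2)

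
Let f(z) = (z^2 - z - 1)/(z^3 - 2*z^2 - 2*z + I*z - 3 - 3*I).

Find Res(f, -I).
Write f(z) = P(z)/Q(z) with P(z) = z^2 - z - 1 and Q(z) = z^3 - 2*z^2 - 2*z + I*z - 3 - 3*I.
The denominator factors as Q(z) = (z + 1 - I)*(z + I)*(z - 3), so z = -I is a simple zero of Q and P is analytic there; z = -I is therefore a simple pole and
  Res(f, z₀) = P(z₀)/Q'(z₀).

Q'(z) = 3*z^2 - 4*z - 2 + I, so Q'(-I) = -5 + 5*I.
P(-I) = -2 + I.

Res(f, -I) = (-2 + I)/(-5 + 5*I) = 3/10 + I/10

Final answer: 3/10 + I/10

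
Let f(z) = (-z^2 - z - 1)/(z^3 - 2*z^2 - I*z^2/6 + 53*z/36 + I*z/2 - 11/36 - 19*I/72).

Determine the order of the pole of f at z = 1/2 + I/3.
Factor the denominator:
  z^3 - 2*z^2 - I*z^2/6 + 53*z/36 + I*z/2 - 11/36 - 19*I/72 = (z - 1/2 - I/3)^2*(z - 1 + I/2)

The numerator P(z) = -z^2 - z - 1 has P(1/2 + I/3) = -59/36 - 2*I/3 ≠ 0, so no factor of (z - 1/2 - I/3) cancels.
Near z = 1/2 + I/3 we can therefore write f(z) = g(z)/(z - 1/2 - I/3)^2 with g analytic at 1/2 + I/3 and g(1/2 + I/3) ≠ 0 (g is the numerator divided by the remaining denominator factors).

Hence z = 1/2 + I/3 is a pole of order 2.

Final answer: 2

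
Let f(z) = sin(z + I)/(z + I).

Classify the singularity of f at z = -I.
Let u = z + I. The argument of sin is z + I = u, so
  f = sin(u)/u = ((u) - (u)^3/6 + ...)/u = 1 - (1/6)*u^2 + ...
The Laurent expansion about u = 0 has no negative powers; equivalently lim_{z→-I} f(z) = 1 exists and is finite.
So the singularity is removable.

Final answer: removable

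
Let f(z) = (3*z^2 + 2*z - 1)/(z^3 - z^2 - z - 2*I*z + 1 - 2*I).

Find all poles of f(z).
The singularities of f are the zeros of the denominator. Factoring,
  z^3 - z^2 - z - 2*I*z + 1 - 2*I = (z + I)*(z + 1)*(z - 2 - I)
so the candidates are z = -I, z = -1, z = 2 + I.

Check the numerator P(z) = 3*z^2 + 2*z - 1 at each one:
  P(-I) = -4 - 2*I ≠ 0, so z = -I is a (simple) pole.
  P(-1) = 0, so the factor (z + 1) cancels and z = -1 is only a removable singularity, not a pole.
  P(2 + I) = 12 + 14*I ≠ 0, so z = 2 + I is a (simple) pole.

Poles of f: {-I, 2 + I}

Final answer: {-I, 2 + I}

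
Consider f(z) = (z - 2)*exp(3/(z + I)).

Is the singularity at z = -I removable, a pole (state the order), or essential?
Let u = z + I. Then
  e^(3/u) = Σ_{k≥0} (3)^k/(k!·u^k) = 1 + 3/u + 9/(2*u^2) + 9/(2*u^3) + ...
which has infinitely many negative powers of u, so exp(3/(z + I)) has an essential singularity at z = -I.
The extra factor z - 2 is a nonzero polynomial; if the product had at most a pole at z = -I, dividing by that polynomial would leave exp(3/(z + I)) with at most a pole too — contradiction. (Equivalently, the product's Laurent series still has infinitely many negative powers.)
So the singularity is essential.

Final answer: essential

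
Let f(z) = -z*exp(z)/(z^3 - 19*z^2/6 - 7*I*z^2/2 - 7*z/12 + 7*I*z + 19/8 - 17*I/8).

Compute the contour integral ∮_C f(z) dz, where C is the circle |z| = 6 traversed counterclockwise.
By the residue theorem, ∮_C f(z) dz = 2πi · (sum of the residues of f at the poles inside |z| = 6).

The denominator factors as (z - 2/3 - I/2)*(z - 1 - 3*I/2)*(z - 3/2 - 3*I/2), so the singularities of f are simple poles at z = 2/3 + I/2, z = 1 + 3*I/2, z = 3/2 + 3*I/2.
  |2/3 + I/2|² = 25/36 < 36 = 6², so this pole is inside the contour.
  |1 + 3*I/2|² = 13/4 < 36 = 6², so this pole is inside the contour.
  |3/2 + 3*I/2|² = 9/2 < 36 = 6², so this pole is inside the contour.

With P(z) = -z*exp(z) and Q(z) = z^3 - 19*z^2/6 - 7*I*z^2/2 - 7*z/12 + 7*I*z + 19/8 - 17*I/8, each pole is simple, so Res(f, z₀) = P(z₀)/Q'(z₀) with Q'(z) = 3*z^2 - 19*z/3 - 7*I*z - 7/12 + 7*I.
  Res(f, 2/3 + I/2) = P(2/3 + I/2)/Q'(2/3 + I/2) = ((-2/3 - I/2)*exp(2/3 + I/2))/(-13/18 + 7*I/6) = (-33/610 + 369*I/610)*exp(2/3 + I/2)
  Res(f, 1 + 3*I/2) = P(1 + 3*I/2)/Q'(1 + 3*I/2) = ((-1 - 3*I/2)*exp(1 + 3*I/2))/(-1/6 - I/2) = (33/10 - 9*I/10)*exp(1 + 3*I/2)
  Res(f, 3/2 + 3*I/2) = P(3/2 + 3*I/2)/Q'(3/2 + 3*I/2) = ((-3/2 - 3*I/2)*exp(3/2 + 3*I/2))/(5/12 + I/2) = (-198/61 + 18*I/61)*exp(3/2 + 3*I/2)

Sum of residues inside C: (-198/61 + 18*I/61)*exp(3/2 + 3*I/2) + (-33/610 + 369*I/610)*exp(2/3 + I/2) + (33/10 - 9*I/10)*exp(1 + 3*I/2)
∮_C f(z) dz = 2πi · ((-198/61 + 18*I/61)*exp(3/2 + 3*I/2) + (-33/610 + 369*I/610)*exp(2/3 + I/2) + (33/10 - 9*I/10)*exp(1 + 3*I/2)) = pi*(-36/61 - 396*I/61)*exp(3/2 + 3*I/2) + pi*(-369/305 - 33*I/305)*exp(2/3 + I/2) + pi*(9/5 + 33*I/5)*exp(1 + 3*I/2)

Final answer: pi*(-36/61 - 396*I/61)*exp(3/2 + 3*I/2) + pi*(-369/305 - 33*I/305)*exp(2/3 + I/2) + pi*(9/5 + 33*I/5)*exp(1 + 3*I/2)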